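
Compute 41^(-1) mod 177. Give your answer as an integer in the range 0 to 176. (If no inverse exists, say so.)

95

Run Euclid on (177, 41):
177 = 4×41 + 13
41 = 3×13 + 2
13 = 6×2 + 1
2 = 2×1 + 0
gcd = 1, so the inverse exists. Back-substitute:
1 = 13 − 6·2
1 = −6·41 + 19·13
1 = 19·177 − 82·41
Hence 41⁻¹ ≡ -82 ≡ 95 (mod 177).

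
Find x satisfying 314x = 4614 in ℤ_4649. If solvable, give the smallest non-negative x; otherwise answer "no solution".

2354

First find gcd(314, 4649):
4649 = 14*314 + 253
314 = 1*253 + 61
253 = 4*61 + 9
61 = 6*9 + 7
9 = 1*7 + 2
7 = 3*2 + 1
2 = 2*1 + 0
gcd = 1, so a unique solution mod 4649 exists.
Back-substitute for the Bézout coefficients:
1 = 7 − 3·2
1 = −3·9 + 4·7
1 = 4·61 − 27·9
1 = −27·253 + 112·61
1 = 112·314 − 139·253
1 = −139·4649 + 2058·314
So 314·(2058) ≡ 1 (mod 4649), giving 314⁻¹ ≡ 2058.
x ≡ 314⁻¹·4614 ≡ 2058·4614 ≡ 2354 (mod 4649).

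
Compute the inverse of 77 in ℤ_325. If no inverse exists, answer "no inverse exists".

38

Extended Euclidean algorithm:
325 = 4×77 + 17
77 = 4×17 + 9
17 = 1×9 + 8
9 = 1×8 + 1
8 = 8×1 + 0
gcd = 1, so the inverse exists. Back-substitute:
1 = 9 − 8
1 = −17 + 2·9
1 = 2·77 − 9·17
1 = −9·325 + 38·77
So 77·38 ≡ 1 (mod 325).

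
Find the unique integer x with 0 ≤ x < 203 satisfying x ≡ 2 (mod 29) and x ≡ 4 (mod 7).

60

Write x = 2 + 29·k. Then 29·k ≡ 4 − 2 ≡ 2 (mod 7).
Need 29⁻¹ mod 7. Extended Euclid on (7, 1):
7 = 7*1 + 0
29⁻¹ ≡ 1 (mod 7), so k ≡ 1·2 ≡ 2 (mod 7).
x = 2 + 29·2 = 60.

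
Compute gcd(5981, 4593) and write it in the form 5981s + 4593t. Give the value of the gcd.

Apply Euclid's algorithm to 5981 and 4593:
5981 = 1*4593 + 1388
4593 = 3*1388 + 429
1388 = 3*429 + 101
429 = 4*101 + 25
101 = 4*25 + 1
25 = 25*1 + 0
gcd(5981, 4593) = 1.
Working backward:
1 = 101 − 4·25
1 = −4·429 + 17·101
1 = 17·1388 − 55·429
1 = −55·4593 + 182·1388
1 = 182·5981 − 237·4593
So 1 = (182)·5981 + (-237)·4593.

1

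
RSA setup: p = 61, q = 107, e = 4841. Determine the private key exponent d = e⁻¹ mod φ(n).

2441

φ(n) = (p−1)(q−1) = 60·106 = 6360.
Need d with 4841·d ≡ 1 (mod 6360). Apply the extended Euclidean algorithm:
6360 = 1×4841 + 1519
4841 = 3×1519 + 284
1519 = 5×284 + 99
284 = 2×99 + 86
99 = 1×86 + 13
86 = 6×13 + 8
13 = 1×8 + 5
8 = 1×5 + 3
5 = 1×3 + 2
3 = 1×2 + 1
2 = 2×1 + 0
Back-substitute:
1 = 3 − 2
1 = −5 + 2·3
1 = 2·8 − 3·5
1 = −3·13 + 5·8
1 = 5·86 − 33·13
1 = −33·99 + 38·86
1 = 38·284 − 109·99
1 = −109·1519 + 583·284
1 = 583·4841 − 1858·1519
1 = −1858·6360 + 2441·4841
So 4841·2441 ≡ 1 (mod 6360), hence d = 2441.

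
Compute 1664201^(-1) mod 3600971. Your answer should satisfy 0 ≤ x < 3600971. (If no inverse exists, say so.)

no inverse exists

Compute gcd(1664201, 3600971):
3600971 = 2·1664201 + 272569
1664201 = 6·272569 + 28787
272569 = 9·28787 + 13486
28787 = 2·13486 + 1815
13486 = 7·1815 + 781
1815 = 2·781 + 253
781 = 3·253 + 22
253 = 11·22 + 11
22 = 2·11 + 0
The gcd is 11, not 1, hence no inverse exists.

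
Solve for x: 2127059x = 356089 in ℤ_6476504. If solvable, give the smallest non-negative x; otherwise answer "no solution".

5416427

First find gcd(2127059, 6476504):
6476504 = 3×2127059 + 95327
2127059 = 22×95327 + 29865
95327 = 3×29865 + 5732
29865 = 5×5732 + 1205
5732 = 4×1205 + 912
1205 = 1×912 + 293
912 = 3×293 + 33
293 = 8×33 + 29
33 = 1×29 + 4
29 = 7×4 + 1
4 = 4×1 + 0
gcd = 1, so a unique solution mod 6476504 exists.
Back-substitute for the Bézout coefficients:
1 = 29 − 7·4
1 = −7·33 + 8·29
1 = 8·293 − 71·33
1 = −71·912 + 221·293
1 = 221·1205 − 292·912
1 = −292·5732 + 1389·1205
1 = 1389·29865 − 7237·5732
1 = −7237·95327 + 23100·29865
1 = 23100·2127059 − 515437·95327
1 = −515437·6476504 + 1569411·2127059
So 2127059·(1569411) ≡ 1 (mod 6476504), giving 2127059⁻¹ ≡ 1569411.
x ≡ 2127059⁻¹·356089 ≡ 1569411·356089 ≡ 5416427 (mod 6476504).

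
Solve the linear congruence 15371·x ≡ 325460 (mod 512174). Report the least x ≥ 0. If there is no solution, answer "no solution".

First find gcd(15371, 512174):
512174 = 33*15371 + 4931
15371 = 3*4931 + 578
4931 = 8*578 + 307
578 = 1*307 + 271
307 = 1*271 + 36
271 = 7*36 + 19
36 = 1*19 + 17
19 = 1*17 + 2
17 = 8*2 + 1
2 = 2*1 + 0
gcd = 1, so a unique solution mod 512174 exists.
Back-substitute for the Bézout coefficients:
1 = 17 − 8·2
1 = −8·19 + 9·17
1 = 9·36 − 17·19
1 = −17·271 + 128·36
1 = 128·307 − 145·271
1 = −145·578 + 273·307
1 = 273·4931 − 2329·578
1 = −2329·15371 + 7260·4931
1 = 7260·512174 − 241909·15371
So 15371·(-241909) ≡ 1 (mod 512174), giving 15371⁻¹ ≡ 270265.
x ≡ 15371⁻¹·325460 ≡ 270265·325460 ≡ 196314 (mod 512174).

196314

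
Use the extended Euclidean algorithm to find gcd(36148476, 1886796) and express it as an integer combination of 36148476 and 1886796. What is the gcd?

Euclidean algorithm:
36148476 = 19×1886796 + 299352
1886796 = 6×299352 + 90684
299352 = 3×90684 + 27300
90684 = 3×27300 + 8784
27300 = 3×8784 + 948
8784 = 9×948 + 252
948 = 3×252 + 192
252 = 1×192 + 60
192 = 3×60 + 12
60 = 5×12 + 0
gcd(36148476, 1886796) = 12.
Express as a combination:
12 = 192 − 3·60
12 = −3·252 + 4·192
12 = 4·948 − 15·252
12 = −15·8784 + 139·948
12 = 139·27300 − 432·8784
12 = −432·90684 + 1435·27300
12 = 1435·299352 − 4737·90684
12 = −4737·1886796 + 29857·299352
12 = 29857·36148476 − 572020·1886796
So 12 = (29857)·36148476 + (-572020)·1886796.

12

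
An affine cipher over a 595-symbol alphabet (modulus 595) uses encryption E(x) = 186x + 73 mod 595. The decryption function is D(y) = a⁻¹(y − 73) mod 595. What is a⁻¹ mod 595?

16

gcd(595, 186) by repeated division:
595 = 3*186 + 37
186 = 5*37 + 1
37 = 37*1 + 0
The gcd is 1. Working backward:
1 = 186 − 5·37
1 = −5·595 + 16·186
So 186·16 ≡ 1 (mod 595).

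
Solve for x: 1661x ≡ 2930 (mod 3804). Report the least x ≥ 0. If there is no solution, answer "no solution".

First find gcd(1661, 3804):
3804 = 2*1661 + 482
1661 = 3*482 + 215
482 = 2*215 + 52
215 = 4*52 + 7
52 = 7*7 + 3
7 = 2*3 + 1
3 = 3*1 + 0
gcd = 1, so a unique solution mod 3804 exists.
Back-substitute for the Bézout coefficients:
1 = 7 − 2·3
1 = −2·52 + 15·7
1 = 15·215 − 62·52
1 = −62·482 + 139·215
1 = 139·1661 − 479·482
1 = −479·3804 + 1097·1661
So 1661·(1097) ≡ 1 (mod 3804), giving 1661⁻¹ ≡ 1097.
x ≡ 1661⁻¹·2930 ≡ 1097·2930 ≡ 3634 (mod 3804).

3634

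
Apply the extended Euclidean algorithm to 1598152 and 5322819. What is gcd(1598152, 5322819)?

1

Repeated division:
5322819 = 3×1598152 + 528363
1598152 = 3×528363 + 13063
528363 = 40×13063 + 5843
13063 = 2×5843 + 1377
5843 = 4×1377 + 335
1377 = 4×335 + 37
335 = 9×37 + 2
37 = 18×2 + 1
2 = 2×1 + 0
gcd(1598152, 5322819) = 1.
Back-substituting:
1 = 37 − 18·2
1 = −18·335 + 163·37
1 = 163·1377 − 670·335
1 = −670·5843 + 2843·1377
1 = 2843·13063 − 6356·5843
1 = −6356·528363 + 257083·13063
1 = 257083·1598152 − 777605·528363
1 = −777605·5322819 + 2589898·1598152
So 1 = (-777605)·5322819 + (2589898)·1598152.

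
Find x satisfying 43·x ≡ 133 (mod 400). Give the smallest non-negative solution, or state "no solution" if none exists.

First find gcd(43, 400):
400 = 9·43 + 13
43 = 3·13 + 4
13 = 3·4 + 1
4 = 4·1 + 0
gcd = 1, so a unique solution mod 400 exists.
Back-substitute for the Bézout coefficients:
1 = 13 − 3·4
1 = −3·43 + 10·13
1 = 10·400 − 93·43
So 43·(-93) ≡ 1 (mod 400), giving 43⁻¹ ≡ 307.
x ≡ 43⁻¹·133 ≡ 307·133 ≡ 31 (mod 400).

31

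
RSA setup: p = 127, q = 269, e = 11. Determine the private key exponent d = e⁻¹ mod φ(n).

18419

φ(n) = (p−1)(q−1) = 126·268 = 33768.
Need d with 11·d ≡ 1 (mod 33768). Apply the extended Euclidean algorithm:
33768 = 3069×11 + 9
11 = 1×9 + 2
9 = 4×2 + 1
2 = 2×1 + 0
Back-substitute:
1 = 9 − 4·2
1 = −4·11 + 5·9
1 = 5·33768 − 15349·11
So 11·(-15349) ≡ 1 (mod 33768), hence d ≡ -15349 ≡ 18419 (mod 33768).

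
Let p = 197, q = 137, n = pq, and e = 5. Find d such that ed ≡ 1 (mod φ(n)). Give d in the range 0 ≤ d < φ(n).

21325

φ(n) = (p−1)(q−1) = 196·136 = 26656.
Need d with 5·d ≡ 1 (mod 26656). Apply the extended Euclidean algorithm:
26656 = 5331×5 + 1
5 = 5×1 + 0
Back-substitute:
1 = 26656 − 5331·5
So 5·(-5331) ≡ 1 (mod 26656), hence d ≡ -5331 ≡ 21325 (mod 26656).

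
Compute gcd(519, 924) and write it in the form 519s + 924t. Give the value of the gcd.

Repeated division:
924 = 1*519 + 405
519 = 1*405 + 114
405 = 3*114 + 63
114 = 1*63 + 51
63 = 1*51 + 12
51 = 4*12 + 3
12 = 4*3 + 0
gcd(519, 924) = 3.
Express as a combination:
3 = 51 − 4·12
3 = −4·63 + 5·51
3 = 5·114 − 9·63
3 = −9·405 + 32·114
3 = 32·519 − 41·405
3 = −41·924 + 73·519
So 3 = (-41)·924 + (73)·519.

3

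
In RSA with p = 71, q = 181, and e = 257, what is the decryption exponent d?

5393

φ(n) = (p−1)(q−1) = 70·180 = 12600.
Need d with 257·d ≡ 1 (mod 12600). Apply the extended Euclidean algorithm:
12600 = 49×257 + 7
257 = 36×7 + 5
7 = 1×5 + 2
5 = 2×2 + 1
2 = 2×1 + 0
Back-substitute:
1 = 5 − 2·2
1 = −2·7 + 3·5
1 = 3·257 − 110·7
1 = −110·12600 + 5393·257
So 257·5393 ≡ 1 (mod 12600), hence d = 5393.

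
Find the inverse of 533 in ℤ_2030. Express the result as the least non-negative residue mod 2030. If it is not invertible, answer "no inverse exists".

617

Run Euclid on (2030, 533):
2030 = 3·533 + 431
533 = 1·431 + 102
431 = 4·102 + 23
102 = 4·23 + 10
23 = 2·10 + 3
10 = 3·3 + 1
3 = 3·1 + 0
Since gcd(533, 2030) = 1, back-substitute to write 1 as a combination:
1 = 10 − 3·3
1 = −3·23 + 7·10
1 = 7·102 − 31·23
1 = −31·431 + 131·102
1 = 131·533 − 162·431
1 = −162·2030 + 617·533
So 533·617 ≡ 1 (mod 2030).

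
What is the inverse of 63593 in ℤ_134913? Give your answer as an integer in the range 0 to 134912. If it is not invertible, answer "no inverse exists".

Extended Euclidean algorithm:
134913 = 2·63593 + 7727
63593 = 8·7727 + 1777
7727 = 4·1777 + 619
1777 = 2·619 + 539
619 = 1·539 + 80
539 = 6·80 + 59
80 = 1·59 + 21
59 = 2·21 + 17
21 = 1·17 + 4
17 = 4·4 + 1
4 = 4·1 + 0
Since gcd(63593, 134913) = 1, back-substitute to write 1 as a combination:
1 = 17 − 4·4
1 = −4·21 + 5·17
1 = 5·59 − 14·21
1 = −14·80 + 19·59
1 = 19·539 − 128·80
1 = −128·619 + 147·539
1 = 147·1777 − 422·619
1 = −422·7727 + 1835·1777
1 = 1835·63593 − 15102·7727
1 = −15102·134913 + 32039·63593
So 63593·32039 ≡ 1 (mod 134913).

32039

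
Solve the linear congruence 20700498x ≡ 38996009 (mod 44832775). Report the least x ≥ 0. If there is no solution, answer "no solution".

First find gcd(20700498, 44832775):
44832775 = 2*20700498 + 3431779
20700498 = 6*3431779 + 109824
3431779 = 31*109824 + 27235
109824 = 4*27235 + 884
27235 = 30*884 + 715
884 = 1*715 + 169
715 = 4*169 + 39
169 = 4*39 + 13
39 = 3*13 + 0
gcd = 13 and 13 | 38996009, so solutions exist. Divide through by 13: 1592346x ≡ 2999693 (mod 3448675).
Now find 1592346⁻¹ mod 3448675:
3448675 = 2·1592346 + 263983
1592346 = 6·263983 + 8448
263983 = 31·8448 + 2095
8448 = 4·2095 + 68
2095 = 30·68 + 55
68 = 1·55 + 13
55 = 4·13 + 3
13 = 4·3 + 1
3 = 3·1 + 0
Back-substitute:
1 = 13 − 4·3
1 = −4·55 + 17·13
1 = 17·68 − 21·55
1 = −21·2095 + 647·68
1 = 647·8448 − 2609·2095
1 = −2609·263983 + 81526·8448
1 = 81526·1592346 − 491765·263983
1 = −491765·3448675 + 1065056·1592346
So 1592346⁻¹ ≡ 1065056 (mod 3448675).
Then x ≡ 1065056·2999693 ≡ 2302508 (mod 3448675); the smallest non-negative solution is x = 2302508.

2302508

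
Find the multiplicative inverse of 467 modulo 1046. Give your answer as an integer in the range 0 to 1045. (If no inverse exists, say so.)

Run Euclid on (1046, 467):
1046 = 2*467 + 112
467 = 4*112 + 19
112 = 5*19 + 17
19 = 1*17 + 2
17 = 8*2 + 1
2 = 2*1 + 0
The gcd is 1. Working backward:
1 = 17 − 8·2
1 = −8·19 + 9·17
1 = 9·112 − 53·19
1 = −53·467 + 221·112
1 = 221·1046 − 495·467
Hence 467⁻¹ ≡ -495 ≡ 551 (mod 1046).

551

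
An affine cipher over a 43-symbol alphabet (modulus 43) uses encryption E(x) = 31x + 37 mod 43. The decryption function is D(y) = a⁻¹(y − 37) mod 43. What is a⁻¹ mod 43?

gcd(43, 31) by repeated division:
43 = 1·31 + 12
31 = 2·12 + 7
12 = 1·7 + 5
7 = 1·5 + 2
5 = 2·2 + 1
2 = 2·1 + 0
The gcd is 1. Working backward:
1 = 5 − 2·2
1 = −2·7 + 3·5
1 = 3·12 − 5·7
1 = −5·31 + 13·12
1 = 13·43 − 18·31
So 31·(-18) ≡ 1 (mod 43), and -18 ≡ 25 (mod 43).

25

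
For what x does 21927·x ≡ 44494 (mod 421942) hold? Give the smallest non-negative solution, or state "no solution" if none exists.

First find gcd(21927, 421942):
421942 = 19×21927 + 5329
21927 = 4×5329 + 611
5329 = 8×611 + 441
611 = 1×441 + 170
441 = 2×170 + 101
170 = 1×101 + 69
101 = 1×69 + 32
69 = 2×32 + 5
32 = 6×5 + 2
5 = 2×2 + 1
2 = 2×1 + 0
gcd = 1, so a unique solution mod 421942 exists.
Back-substitute for the Bézout coefficients:
1 = 5 − 2·2
1 = −2·32 + 13·5
1 = 13·69 − 28·32
1 = −28·101 + 41·69
1 = 41·170 − 69·101
1 = −69·441 + 179·170
1 = 179·611 − 248·441
1 = −248·5329 + 2163·611
1 = 2163·21927 − 8900·5329
1 = −8900·421942 + 171263·21927
So 21927·(171263) ≡ 1 (mod 421942), giving 21927⁻¹ ≡ 171263.
x ≡ 21927⁻¹·44494 ≡ 171263·44494 ≡ 325344 (mod 421942).

325344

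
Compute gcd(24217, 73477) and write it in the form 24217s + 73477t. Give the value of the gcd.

Apply Euclid's algorithm to 73477 and 24217:
73477 = 3×24217 + 826
24217 = 29×826 + 263
826 = 3×263 + 37
263 = 7×37 + 4
37 = 9×4 + 1
4 = 4×1 + 0
gcd(24217, 73477) = 1.
Working backward:
1 = 37 − 9·4
1 = −9·263 + 64·37
1 = 64·826 − 201·263
1 = −201·24217 + 5893·826
1 = 5893·73477 − 17880·24217
So 1 = (5893)·73477 + (-17880)·24217.

1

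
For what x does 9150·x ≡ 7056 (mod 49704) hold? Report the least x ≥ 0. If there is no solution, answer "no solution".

3184

First find gcd(9150, 49704):
49704 = 5×9150 + 3954
9150 = 2×3954 + 1242
3954 = 3×1242 + 228
1242 = 5×228 + 102
228 = 2×102 + 24
102 = 4×24 + 6
24 = 4×6 + 0
gcd = 6 and 6 | 7056, so solutions exist. Divide through by 6: 1525x ≡ 1176 (mod 8284).
Now find 1525⁻¹ mod 8284:
8284 = 5·1525 + 659
1525 = 2·659 + 207
659 = 3·207 + 38
207 = 5·38 + 17
38 = 2·17 + 4
17 = 4·4 + 1
4 = 4·1 + 0
Back-substitute:
1 = 17 − 4·4
1 = −4·38 + 9·17
1 = 9·207 − 49·38
1 = −49·659 + 156·207
1 = 156·1525 − 361·659
1 = −361·8284 + 1961·1525
So 1525⁻¹ ≡ 1961 (mod 8284).
Then x ≡ 1961·1176 ≡ 3184 (mod 8284); the smallest non-negative solution is x = 3184.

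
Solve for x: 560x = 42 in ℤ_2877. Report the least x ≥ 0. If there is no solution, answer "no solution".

First find gcd(560, 2877):
2877 = 5×560 + 77
560 = 7×77 + 21
77 = 3×21 + 14
21 = 1×14 + 7
14 = 2×7 + 0
gcd = 7 and 7 | 42, so solutions exist. Divide through by 7: 80x ≡ 6 (mod 411).
Now find 80⁻¹ mod 411:
411 = 5×80 + 11
80 = 7×11 + 3
11 = 3×3 + 2
3 = 1×2 + 1
2 = 2×1 + 0
Back-substitute:
1 = 3 − 2
1 = −11 + 4·3
1 = 4·80 − 29·11
1 = −29·411 + 149·80
So 80⁻¹ ≡ 149 (mod 411).
Then x ≡ 149·6 ≡ 72 (mod 411); the smallest non-negative solution is x = 72.

72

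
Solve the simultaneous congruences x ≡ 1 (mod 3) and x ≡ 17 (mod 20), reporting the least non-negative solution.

Write x = 1 + 3·k. Then 3·k ≡ 17 − 1 ≡ 16 (mod 20).
Need 3⁻¹ mod 20. Extended Euclid on (20, 3):
20 = 6*3 + 2
3 = 1*2 + 1
2 = 2*1 + 0
Back-substitute:
1 = 3 − 2
1 = −20 + 7·3
3⁻¹ ≡ 7 (mod 20), so k ≡ 7·16 ≡ 12 (mod 20).
x = 1 + 3·12 = 37.

37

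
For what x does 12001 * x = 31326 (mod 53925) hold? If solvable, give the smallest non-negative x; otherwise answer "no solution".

48576

First find gcd(12001, 53925):
53925 = 4·12001 + 5921
12001 = 2·5921 + 159
5921 = 37·159 + 38
159 = 4·38 + 7
38 = 5·7 + 3
7 = 2·3 + 1
3 = 3·1 + 0
gcd = 1, so a unique solution mod 53925 exists.
Back-substitute for the Bézout coefficients:
1 = 7 − 2·3
1 = −2·38 + 11·7
1 = 11·159 − 46·38
1 = −46·5921 + 1713·159
1 = 1713·12001 − 3472·5921
1 = −3472·53925 + 15601·12001
So 12001·(15601) ≡ 1 (mod 53925), giving 12001⁻¹ ≡ 15601.
x ≡ 12001⁻¹·31326 ≡ 15601·31326 ≡ 48576 (mod 53925).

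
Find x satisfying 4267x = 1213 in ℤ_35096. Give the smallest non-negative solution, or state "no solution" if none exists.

First find gcd(4267, 35096):
35096 = 8×4267 + 960
4267 = 4×960 + 427
960 = 2×427 + 106
427 = 4×106 + 3
106 = 35×3 + 1
3 = 3×1 + 0
gcd = 1, so a unique solution mod 35096 exists.
Back-substitute for the Bézout coefficients:
1 = 106 − 35·3
1 = −35·427 + 141·106
1 = 141·960 − 317·427
1 = −317·4267 + 1409·960
1 = 1409·35096 − 11589·4267
So 4267·(-11589) ≡ 1 (mod 35096), giving 4267⁻¹ ≡ 23507.
x ≡ 4267⁻¹·1213 ≡ 23507·1213 ≡ 16039 (mod 35096).

16039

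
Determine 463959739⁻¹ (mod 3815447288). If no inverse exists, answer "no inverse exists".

3714958715

Run Euclid on (3815447288, 463959739):
3815447288 = 8×463959739 + 103769376
463959739 = 4×103769376 + 48882235
103769376 = 2×48882235 + 6004906
48882235 = 8×6004906 + 842987
6004906 = 7×842987 + 103997
842987 = 8×103997 + 11011
103997 = 9×11011 + 4898
11011 = 2×4898 + 1215
4898 = 4×1215 + 38
1215 = 31×38 + 37
38 = 1×37 + 1
37 = 37×1 + 0
gcd = 1, so the inverse exists. Back-substitute:
1 = 38 − 37
1 = −1215 + 32·38
1 = 32·4898 − 129·1215
1 = −129·11011 + 290·4898
1 = 290·103997 − 2739·11011
1 = −2739·842987 + 22202·103997
1 = 22202·6004906 − 158153·842987
1 = −158153·48882235 + 1287426·6004906
1 = 1287426·103769376 − 2733005·48882235
1 = −2733005·463959739 + 12219446·103769376
1 = 12219446·3815447288 − 100488573·463959739
Thus 463959739·(-100488573) ≡ 1 (mod 3815447288); reducing, -100488573 mod 3815447288 = 3714958715.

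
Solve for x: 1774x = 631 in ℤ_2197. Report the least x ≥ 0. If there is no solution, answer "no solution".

1780

First find gcd(1774, 2197):
2197 = 1·1774 + 423
1774 = 4·423 + 82
423 = 5·82 + 13
82 = 6·13 + 4
13 = 3·4 + 1
4 = 4·1 + 0
gcd = 1, so a unique solution mod 2197 exists.
Back-substitute for the Bézout coefficients:
1 = 13 − 3·4
1 = −3·82 + 19·13
1 = 19·423 − 98·82
1 = −98·1774 + 411·423
1 = 411·2197 − 509·1774
So 1774·(-509) ≡ 1 (mod 2197), giving 1774⁻¹ ≡ 1688.
x ≡ 1774⁻¹·631 ≡ 1688·631 ≡ 1780 (mod 2197).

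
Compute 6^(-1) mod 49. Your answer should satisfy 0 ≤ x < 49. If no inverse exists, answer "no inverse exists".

Run Euclid on (49, 6):
49 = 8*6 + 1
6 = 6*1 + 0
The gcd is 1. Working backward:
1 = 49 − 8·6
Thus 6·(-8) ≡ 1 (mod 49); reducing, -8 mod 49 = 41.

41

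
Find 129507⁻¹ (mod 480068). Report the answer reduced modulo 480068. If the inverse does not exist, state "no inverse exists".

Run Euclid on (480068, 129507):
480068 = 3×129507 + 91547
129507 = 1×91547 + 37960
91547 = 2×37960 + 15627
37960 = 2×15627 + 6706
15627 = 2×6706 + 2215
6706 = 3×2215 + 61
2215 = 36×61 + 19
61 = 3×19 + 4
19 = 4×4 + 3
4 = 1×3 + 1
3 = 3×1 + 0
The gcd is 1. Working backward:
1 = 4 − 3
1 = −19 + 5·4
1 = 5·61 − 16·19
1 = −16·2215 + 581·61
1 = 581·6706 − 1759·2215
1 = −1759·15627 + 4099·6706
1 = 4099·37960 − 9957·15627
1 = −9957·91547 + 24013·37960
1 = 24013·129507 − 33970·91547
1 = −33970·480068 + 125923·129507
So 129507·125923 ≡ 1 (mod 480068).

125923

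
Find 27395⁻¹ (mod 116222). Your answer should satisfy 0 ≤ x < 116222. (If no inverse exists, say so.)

Extended Euclidean algorithm:
116222 = 4×27395 + 6642
27395 = 4×6642 + 827
6642 = 8×827 + 26
827 = 31×26 + 21
26 = 1×21 + 5
21 = 4×5 + 1
5 = 5×1 + 0
Since gcd(27395, 116222) = 1, back-substitute to write 1 as a combination:
1 = 21 − 4·5
1 = −4·26 + 5·21
1 = 5·827 − 159·26
1 = −159·6642 + 1277·827
1 = 1277·27395 − 5267·6642
1 = −5267·116222 + 22345·27395
So 27395·22345 ≡ 1 (mod 116222).

22345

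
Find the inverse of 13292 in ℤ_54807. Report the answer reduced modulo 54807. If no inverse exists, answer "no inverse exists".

Apply the Euclidean algorithm to 54807 and 13292:
54807 = 4·13292 + 1639
13292 = 8·1639 + 180
1639 = 9·180 + 19
180 = 9·19 + 9
19 = 2·9 + 1
9 = 9·1 + 0
gcd = 1, so the inverse exists. Back-substitute:
1 = 19 − 2·9
1 = −2·180 + 19·19
1 = 19·1639 − 173·180
1 = −173·13292 + 1403·1639
1 = 1403·54807 − 5785·13292
Hence 13292⁻¹ ≡ -5785 ≡ 49022 (mod 54807).

49022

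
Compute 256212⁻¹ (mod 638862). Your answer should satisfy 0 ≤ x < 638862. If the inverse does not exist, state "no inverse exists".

no inverse exists

Compute gcd(256212, 638862):
638862 = 2*256212 + 126438
256212 = 2*126438 + 3336
126438 = 37*3336 + 3006
3336 = 1*3006 + 330
3006 = 9*330 + 36
330 = 9*36 + 6
36 = 6*6 + 0
gcd(256212, 638862) = 6 ≠ 1, so 256212 has no multiplicative inverse modulo 638862.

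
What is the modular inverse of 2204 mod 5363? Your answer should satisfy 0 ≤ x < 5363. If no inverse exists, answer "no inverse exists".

gcd(5363, 2204) by repeated division:
5363 = 2·2204 + 955
2204 = 2·955 + 294
955 = 3·294 + 73
294 = 4·73 + 2
73 = 36·2 + 1
2 = 2·1 + 0
gcd = 1, so the inverse exists. Back-substitute:
1 = 73 − 36·2
1 = −36·294 + 145·73
1 = 145·955 − 471·294
1 = −471·2204 + 1087·955
1 = 1087·5363 − 2645·2204
Thus 2204·(-2645) ≡ 1 (mod 5363); reducing, -2645 mod 5363 = 2718.

2718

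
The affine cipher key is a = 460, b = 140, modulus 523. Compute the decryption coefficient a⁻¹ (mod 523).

83

Run Euclid on (523, 460):
523 = 1·460 + 63
460 = 7·63 + 19
63 = 3·19 + 6
19 = 3·6 + 1
6 = 6·1 + 0
gcd = 1, so the inverse exists. Back-substitute:
1 = 19 − 3·6
1 = −3·63 + 10·19
1 = 10·460 − 73·63
1 = −73·523 + 83·460
So 460·83 ≡ 1 (mod 523).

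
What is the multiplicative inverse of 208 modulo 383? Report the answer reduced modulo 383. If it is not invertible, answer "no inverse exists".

Run Euclid on (383, 208):
383 = 1·208 + 175
208 = 1·175 + 33
175 = 5·33 + 10
33 = 3·10 + 3
10 = 3·3 + 1
3 = 3·1 + 0
gcd = 1, so the inverse exists. Back-substitute:
1 = 10 − 3·3
1 = −3·33 + 10·10
1 = 10·175 − 53·33
1 = −53·208 + 63·175
1 = 63·383 − 116·208
Thus 208·(-116) ≡ 1 (mod 383); reducing, -116 mod 383 = 267.

267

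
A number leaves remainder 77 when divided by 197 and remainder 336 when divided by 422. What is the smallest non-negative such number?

17216

Write x = 77 + 197·k. Then 197·k ≡ 336 − 77 ≡ 259 (mod 422).
Need 197⁻¹ mod 422. Extended Euclid on (422, 197):
422 = 2×197 + 28
197 = 7×28 + 1
28 = 28×1 + 0
Back-substitute:
1 = 197 − 7·28
1 = −7·422 + 15·197
197⁻¹ ≡ 15 (mod 422), so k ≡ 15·259 ≡ 87 (mod 422).
x = 77 + 197·87 = 17216.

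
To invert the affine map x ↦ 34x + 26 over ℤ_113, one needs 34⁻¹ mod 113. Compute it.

10

Extended Euclidean algorithm:
113 = 3·34 + 11
34 = 3·11 + 1
11 = 11·1 + 0
gcd = 1, so the inverse exists. Back-substitute:
1 = 34 − 3·11
1 = −3·113 + 10·34
So 34·10 ≡ 1 (mod 113).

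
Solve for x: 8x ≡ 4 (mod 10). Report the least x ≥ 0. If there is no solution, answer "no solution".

3

First find gcd(8, 10):
10 = 1*8 + 2
8 = 4*2 + 0
gcd = 2 and 2 | 4, so solutions exist. Divide through by 2: 4x ≡ 2 (mod 5).
Now find 4⁻¹ mod 5:
5 = 1·4 + 1
4 = 4·1 + 0
Back-substitute:
1 = 5 − 4
So 4·(-1) ≡ 1 (mod 5), i.e. 4⁻¹ ≡ 4.
Then x ≡ 4·2 ≡ 3 (mod 5); the smallest non-negative solution is x = 3.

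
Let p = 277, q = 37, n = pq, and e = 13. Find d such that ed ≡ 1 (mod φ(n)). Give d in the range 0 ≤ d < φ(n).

2293

φ(n) = (p−1)(q−1) = 276·36 = 9936.
Need d with 13·d ≡ 1 (mod 9936). Apply the extended Euclidean algorithm:
9936 = 764×13 + 4
13 = 3×4 + 1
4 = 4×1 + 0
Back-substitute:
1 = 13 − 3·4
1 = −3·9936 + 2293·13
So 13·2293 ≡ 1 (mod 9936), hence d = 2293.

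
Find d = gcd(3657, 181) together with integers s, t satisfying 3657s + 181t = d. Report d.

Apply Euclid's algorithm to 3657 and 181:
3657 = 20×181 + 37
181 = 4×37 + 33
37 = 1×33 + 4
33 = 8×4 + 1
4 = 4×1 + 0
gcd(3657, 181) = 1.
Express as a combination:
1 = 33 − 8·4
1 = −8·37 + 9·33
1 = 9·181 − 44·37
1 = −44·3657 + 889·181
So 1 = (-44)·3657 + (889)·181.

1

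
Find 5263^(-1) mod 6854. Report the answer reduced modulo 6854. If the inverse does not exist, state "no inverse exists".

5721

Apply the Euclidean algorithm to 6854 and 5263:
6854 = 1*5263 + 1591
5263 = 3*1591 + 490
1591 = 3*490 + 121
490 = 4*121 + 6
121 = 20*6 + 1
6 = 6*1 + 0
Since gcd(5263, 6854) = 1, back-substitute to write 1 as a combination:
1 = 121 − 20·6
1 = −20·490 + 81·121
1 = 81·1591 − 263·490
1 = −263·5263 + 870·1591
1 = 870·6854 − 1133·5263
Thus 5263·(-1133) ≡ 1 (mod 6854); reducing, -1133 mod 6854 = 5721.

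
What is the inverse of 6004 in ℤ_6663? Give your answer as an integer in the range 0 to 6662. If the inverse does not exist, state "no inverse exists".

3286

Extended Euclidean algorithm:
6663 = 1·6004 + 659
6004 = 9·659 + 73
659 = 9·73 + 2
73 = 36·2 + 1
2 = 2·1 + 0
gcd = 1, so the inverse exists. Back-substitute:
1 = 73 − 36·2
1 = −36·659 + 325·73
1 = 325·6004 − 2961·659
1 = −2961·6663 + 3286·6004
So 6004·3286 ≡ 1 (mod 6663).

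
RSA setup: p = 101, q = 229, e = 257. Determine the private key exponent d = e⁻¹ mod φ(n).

φ(n) = (p−1)(q−1) = 100·228 = 22800.
Need d with 257·d ≡ 1 (mod 22800). Apply the extended Euclidean algorithm:
22800 = 88·257 + 184
257 = 1·184 + 73
184 = 2·73 + 38
73 = 1·38 + 35
38 = 1·35 + 3
35 = 11·3 + 2
3 = 1·2 + 1
2 = 2·1 + 0
Back-substitute:
1 = 3 − 2
1 = −35 + 12·3
1 = 12·38 − 13·35
1 = −13·73 + 25·38
1 = 25·184 − 63·73
1 = −63·257 + 88·184
1 = 88·22800 − 7807·257
So 257·(-7807) ≡ 1 (mod 22800), hence d ≡ -7807 ≡ 14993 (mod 22800).

14993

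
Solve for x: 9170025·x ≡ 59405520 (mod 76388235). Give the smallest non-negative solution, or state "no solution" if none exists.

First find gcd(9170025, 76388235):
76388235 = 8·9170025 + 3028035
9170025 = 3·3028035 + 85920
3028035 = 35·85920 + 20835
85920 = 4·20835 + 2580
20835 = 8·2580 + 195
2580 = 13·195 + 45
195 = 4·45 + 15
45 = 3·15 + 0
gcd = 15 and 15 | 59405520, so solutions exist. Divide through by 15: 611335x ≡ 3960368 (mod 5092549).
Now find 611335⁻¹ mod 5092549:
5092549 = 8*611335 + 201869
611335 = 3*201869 + 5728
201869 = 35*5728 + 1389
5728 = 4*1389 + 172
1389 = 8*172 + 13
172 = 13*13 + 3
13 = 4*3 + 1
3 = 3*1 + 0
Back-substitute:
1 = 13 − 4·3
1 = −4·172 + 53·13
1 = 53·1389 − 428·172
1 = −428·5728 + 1765·1389
1 = 1765·201869 − 62203·5728
1 = −62203·611335 + 188374·201869
1 = 188374·5092549 − 1569195·611335
So 611335·(-1569195) ≡ 1 (mod 5092549), i.e. 611335⁻¹ ≡ 3523354.
Then x ≡ 3523354·3960368 ≡ 657410 (mod 5092549); the smallest non-negative solution is x = 657410.

657410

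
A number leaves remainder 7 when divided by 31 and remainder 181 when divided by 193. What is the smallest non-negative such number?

Write x = 7 + 31·k. Then 31·k ≡ 181 − 7 ≡ 174 (mod 193).
Need 31⁻¹ mod 193. Extended Euclid on (193, 31):
193 = 6·31 + 7
31 = 4·7 + 3
7 = 2·3 + 1
3 = 3·1 + 0
Back-substitute:
1 = 7 − 2·3
1 = −2·31 + 9·7
1 = 9·193 − 56·31
31⁻¹ ≡ 137 (mod 193), so k ≡ 137·174 ≡ 99 (mod 193).
x = 7 + 31·99 = 3076.

3076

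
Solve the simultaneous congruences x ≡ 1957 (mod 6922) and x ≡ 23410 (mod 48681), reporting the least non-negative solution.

330908167

Write x = 1957 + 6922·k. Then 6922·k ≡ 23410 − 1957 ≡ 21453 (mod 48681).
Need 6922⁻¹ mod 48681. Extended Euclid on (48681, 6922):
48681 = 7×6922 + 227
6922 = 30×227 + 112
227 = 2×112 + 3
112 = 37×3 + 1
3 = 3×1 + 0
Back-substitute:
1 = 112 − 37·3
1 = −37·227 + 75·112
1 = 75·6922 − 2287·227
1 = −2287·48681 + 16084·6922
6922⁻¹ ≡ 16084 (mod 48681), so k ≡ 16084·21453 ≡ 47805 (mod 48681).
x = 1957 + 6922·47805 = 330908167.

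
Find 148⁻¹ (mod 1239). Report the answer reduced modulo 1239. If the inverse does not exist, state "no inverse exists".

946

Apply the Euclidean algorithm to 1239 and 148:
1239 = 8*148 + 55
148 = 2*55 + 38
55 = 1*38 + 17
38 = 2*17 + 4
17 = 4*4 + 1
4 = 4*1 + 0
Since gcd(148, 1239) = 1, back-substitute to write 1 as a combination:
1 = 17 − 4·4
1 = −4·38 + 9·17
1 = 9·55 − 13·38
1 = −13·148 + 35·55
1 = 35·1239 − 293·148
Thus 148·(-293) ≡ 1 (mod 1239); reducing, -293 mod 1239 = 946.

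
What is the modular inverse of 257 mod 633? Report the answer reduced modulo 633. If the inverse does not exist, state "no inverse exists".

gcd(633, 257) by repeated division:
633 = 2*257 + 119
257 = 2*119 + 19
119 = 6*19 + 5
19 = 3*5 + 4
5 = 1*4 + 1
4 = 4*1 + 0
gcd = 1, so the inverse exists. Back-substitute:
1 = 5 − 4
1 = −19 + 4·5
1 = 4·119 − 25·19
1 = −25·257 + 54·119
1 = 54·633 − 133·257
So 257·(-133) ≡ 1 (mod 633), and -133 ≡ 500 (mod 633).

500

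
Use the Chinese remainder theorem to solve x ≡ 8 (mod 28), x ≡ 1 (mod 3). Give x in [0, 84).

64

Write x = 8 + 28·k. Then 28·k ≡ 1 − 8 ≡ 2 (mod 3).
Need 28⁻¹ mod 3. Extended Euclid on (3, 1):
3 = 3·1 + 0
28⁻¹ ≡ 1 (mod 3), so k ≡ 1·2 ≡ 2 (mod 3).
x = 8 + 28·2 = 64.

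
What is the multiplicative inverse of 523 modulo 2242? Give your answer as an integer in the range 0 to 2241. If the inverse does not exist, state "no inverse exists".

Apply the Euclidean algorithm to 2242 and 523:
2242 = 4·523 + 150
523 = 3·150 + 73
150 = 2·73 + 4
73 = 18·4 + 1
4 = 4·1 + 0
The gcd is 1. Working backward:
1 = 73 − 18·4
1 = −18·150 + 37·73
1 = 37·523 − 129·150
1 = −129·2242 + 553·523
So 523·553 ≡ 1 (mod 2242).

553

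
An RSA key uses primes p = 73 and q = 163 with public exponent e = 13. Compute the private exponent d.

3589

φ(n) = (p−1)(q−1) = 72·162 = 11664.
Need d with 13·d ≡ 1 (mod 11664). Apply the extended Euclidean algorithm:
11664 = 897×13 + 3
13 = 4×3 + 1
3 = 3×1 + 0
Back-substitute:
1 = 13 − 4·3
1 = −4·11664 + 3589·13
So 13·3589 ≡ 1 (mod 11664), hence d = 3589.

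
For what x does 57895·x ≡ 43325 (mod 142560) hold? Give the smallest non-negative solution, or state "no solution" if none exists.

11867

First find gcd(57895, 142560):
142560 = 2*57895 + 26770
57895 = 2*26770 + 4355
26770 = 6*4355 + 640
4355 = 6*640 + 515
640 = 1*515 + 125
515 = 4*125 + 15
125 = 8*15 + 5
15 = 3*5 + 0
gcd = 5 and 5 | 43325, so solutions exist. Divide through by 5: 11579x ≡ 8665 (mod 28512).
Now find 11579⁻¹ mod 28512:
28512 = 2×11579 + 5354
11579 = 2×5354 + 871
5354 = 6×871 + 128
871 = 6×128 + 103
128 = 1×103 + 25
103 = 4×25 + 3
25 = 8×3 + 1
3 = 3×1 + 0
Back-substitute:
1 = 25 − 8·3
1 = −8·103 + 33·25
1 = 33·128 − 41·103
1 = −41·871 + 279·128
1 = 279·5354 − 1715·871
1 = −1715·11579 + 3709·5354
1 = 3709·28512 − 9133·11579
So 11579·(-9133) ≡ 1 (mod 28512), i.e. 11579⁻¹ ≡ 19379.
Then x ≡ 19379·8665 ≡ 11867 (mod 28512); the smallest non-negative solution is x = 11867.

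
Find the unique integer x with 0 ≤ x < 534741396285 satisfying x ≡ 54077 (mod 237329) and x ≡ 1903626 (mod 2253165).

390410056341

Write x = 54077 + 237329·k. Then 237329·k ≡ 1903626 − 54077 ≡ 1849549 (mod 2253165).
Need 237329⁻¹ mod 2253165. Extended Euclid on (2253165, 237329):
2253165 = 9*237329 + 117204
237329 = 2*117204 + 2921
117204 = 40*2921 + 364
2921 = 8*364 + 9
364 = 40*9 + 4
9 = 2*4 + 1
4 = 4*1 + 0
Back-substitute:
1 = 9 − 2·4
1 = −2·364 + 81·9
1 = 81·2921 − 650·364
1 = −650·117204 + 26081·2921
1 = 26081·237329 − 52812·117204
1 = −52812·2253165 + 501389·237329
237329⁻¹ ≡ 501389 (mod 2253165), so k ≡ 501389·1849549 ≡ 1645016 (mod 2253165).
x = 54077 + 237329·1645016 = 390410056341.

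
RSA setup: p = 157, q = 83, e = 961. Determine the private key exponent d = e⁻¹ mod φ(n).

φ(n) = (p−1)(q−1) = 156·82 = 12792.
Need d with 961·d ≡ 1 (mod 12792). Apply the extended Euclidean algorithm:
12792 = 13*961 + 299
961 = 3*299 + 64
299 = 4*64 + 43
64 = 1*43 + 21
43 = 2*21 + 1
21 = 21*1 + 0
Back-substitute:
1 = 43 − 2·21
1 = −2·64 + 3·43
1 = 3·299 − 14·64
1 = −14·961 + 45·299
1 = 45·12792 − 599·961
So 961·(-599) ≡ 1 (mod 12792), hence d ≡ -599 ≡ 12193 (mod 12792).

12193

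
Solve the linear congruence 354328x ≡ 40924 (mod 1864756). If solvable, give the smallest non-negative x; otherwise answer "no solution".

437249

First find gcd(354328, 1864756):
1864756 = 5×354328 + 93116
354328 = 3×93116 + 74980
93116 = 1×74980 + 18136
74980 = 4×18136 + 2436
18136 = 7×2436 + 1084
2436 = 2×1084 + 268
1084 = 4×268 + 12
268 = 22×12 + 4
12 = 3×4 + 0
gcd = 4 and 4 | 40924, so solutions exist. Divide through by 4: 88582x ≡ 10231 (mod 466189).
Now find 88582⁻¹ mod 466189:
466189 = 5·88582 + 23279
88582 = 3·23279 + 18745
23279 = 1·18745 + 4534
18745 = 4·4534 + 609
4534 = 7·609 + 271
609 = 2·271 + 67
271 = 4·67 + 3
67 = 22·3 + 1
3 = 3·1 + 0
Back-substitute:
1 = 67 − 22·3
1 = −22·271 + 89·67
1 = 89·609 − 200·271
1 = −200·4534 + 1489·609
1 = 1489·18745 − 6156·4534
1 = −6156·23279 + 7645·18745
1 = 7645·88582 − 29091·23279
1 = −29091·466189 + 153100·88582
So 88582⁻¹ ≡ 153100 (mod 466189).
Then x ≡ 153100·10231 ≡ 437249 (mod 466189); the smallest non-negative solution is x = 437249.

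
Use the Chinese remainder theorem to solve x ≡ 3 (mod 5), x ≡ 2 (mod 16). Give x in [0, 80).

Write x = 3 + 5·k. Then 5·k ≡ 2 − 3 ≡ 15 (mod 16).
Need 5⁻¹ mod 16. Extended Euclid on (16, 5):
16 = 3*5 + 1
5 = 5*1 + 0
Back-substitute:
1 = 16 − 3·5
5⁻¹ ≡ 13 (mod 16), so k ≡ 13·15 ≡ 3 (mod 16).
x = 3 + 5·3 = 18.

18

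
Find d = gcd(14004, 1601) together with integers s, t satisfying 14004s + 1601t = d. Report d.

Repeated division:
14004 = 8×1601 + 1196
1601 = 1×1196 + 405
1196 = 2×405 + 386
405 = 1×386 + 19
386 = 20×19 + 6
19 = 3×6 + 1
6 = 6×1 + 0
gcd(14004, 1601) = 1.
Back-substituting:
1 = 19 − 3·6
1 = −3·386 + 61·19
1 = 61·405 − 64·386
1 = −64·1196 + 189·405
1 = 189·1601 − 253·1196
1 = −253·14004 + 2213·1601
So 1 = (-253)·14004 + (2213)·1601.

1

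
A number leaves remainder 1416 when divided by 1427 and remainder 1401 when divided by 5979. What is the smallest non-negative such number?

Write x = 1416 + 1427·k. Then 1427·k ≡ 1401 − 1416 ≡ 5964 (mod 5979).
Need 1427⁻¹ mod 5979. Extended Euclid on (5979, 1427):
5979 = 4×1427 + 271
1427 = 5×271 + 72
271 = 3×72 + 55
72 = 1×55 + 17
55 = 3×17 + 4
17 = 4×4 + 1
4 = 4×1 + 0
Back-substitute:
1 = 17 − 4·4
1 = −4·55 + 13·17
1 = 13·72 − 17·55
1 = −17·271 + 64·72
1 = 64·1427 − 337·271
1 = −337·5979 + 1412·1427
1427⁻¹ ≡ 1412 (mod 5979), so k ≡ 1412·5964 ≡ 2736 (mod 5979).
x = 1416 + 1427·2736 = 3905688.

3905688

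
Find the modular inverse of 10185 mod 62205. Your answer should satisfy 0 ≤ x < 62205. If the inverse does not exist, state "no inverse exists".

no inverse exists

Euclidean algorithm on 62205, 10185:
62205 = 6×10185 + 1095
10185 = 9×1095 + 330
1095 = 3×330 + 105
330 = 3×105 + 15
105 = 7×15 + 0
gcd(10185, 62205) = 15 ≠ 1, so 10185 has no multiplicative inverse modulo 62205.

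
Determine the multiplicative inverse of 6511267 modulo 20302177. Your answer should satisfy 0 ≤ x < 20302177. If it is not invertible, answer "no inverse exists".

Euclidean algorithm on 20302177, 6511267:
20302177 = 3×6511267 + 768376
6511267 = 8×768376 + 364259
768376 = 2×364259 + 39858
364259 = 9×39858 + 5537
39858 = 7×5537 + 1099
5537 = 5×1099 + 42
1099 = 26×42 + 7
42 = 6×7 + 0
gcd(6511267, 20302177) = 7 ≠ 1, so 6511267 has no multiplicative inverse modulo 20302177.

no inverse exists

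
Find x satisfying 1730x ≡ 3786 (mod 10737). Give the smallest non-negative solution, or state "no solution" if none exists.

First find gcd(1730, 10737):
10737 = 6×1730 + 357
1730 = 4×357 + 302
357 = 1×302 + 55
302 = 5×55 + 27
55 = 2×27 + 1
27 = 27×1 + 0
gcd = 1, so a unique solution mod 10737 exists.
Back-substitute for the Bézout coefficients:
1 = 55 − 2·27
1 = −2·302 + 11·55
1 = 11·357 − 13·302
1 = −13·1730 + 63·357
1 = 63·10737 − 391·1730
So 1730·(-391) ≡ 1 (mod 10737), giving 1730⁻¹ ≡ 10346.
x ≡ 1730⁻¹·3786 ≡ 10346·3786 ≡ 1380 (mod 10737).

1380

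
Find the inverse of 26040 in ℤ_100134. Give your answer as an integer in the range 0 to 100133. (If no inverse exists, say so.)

Euclidean algorithm on 100134, 26040:
100134 = 3×26040 + 22014
26040 = 1×22014 + 4026
22014 = 5×4026 + 1884
4026 = 2×1884 + 258
1884 = 7×258 + 78
258 = 3×78 + 24
78 = 3×24 + 6
24 = 4×6 + 0
The gcd is 6, not 1, hence no inverse exists.

no inverse exists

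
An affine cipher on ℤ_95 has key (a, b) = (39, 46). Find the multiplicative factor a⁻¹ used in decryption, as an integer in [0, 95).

39

Extended Euclidean algorithm:
95 = 2·39 + 17
39 = 2·17 + 5
17 = 3·5 + 2
5 = 2·2 + 1
2 = 2·1 + 0
Since gcd(39, 95) = 1, back-substitute to write 1 as a combination:
1 = 5 − 2·2
1 = −2·17 + 7·5
1 = 7·39 − 16·17
1 = −16·95 + 39·39
So 39·39 ≡ 1 (mod 95).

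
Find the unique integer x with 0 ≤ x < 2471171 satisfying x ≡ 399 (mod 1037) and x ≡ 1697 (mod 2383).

2062992

Write x = 399 + 1037·k. Then 1037·k ≡ 1697 − 399 ≡ 1298 (mod 2383).
Need 1037⁻¹ mod 2383. Extended Euclid on (2383, 1037):
2383 = 2×1037 + 309
1037 = 3×309 + 110
309 = 2×110 + 89
110 = 1×89 + 21
89 = 4×21 + 5
21 = 4×5 + 1
5 = 5×1 + 0
Back-substitute:
1 = 21 − 4·5
1 = −4·89 + 17·21
1 = 17·110 − 21·89
1 = −21·309 + 59·110
1 = 59·1037 − 198·309
1 = −198·2383 + 455·1037
1037⁻¹ ≡ 455 (mod 2383), so k ≡ 455·1298 ≡ 1989 (mod 2383).
x = 399 + 1037·1989 = 2062992.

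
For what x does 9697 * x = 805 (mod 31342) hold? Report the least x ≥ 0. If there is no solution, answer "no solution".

First find gcd(9697, 31342):
31342 = 3*9697 + 2251
9697 = 4*2251 + 693
2251 = 3*693 + 172
693 = 4*172 + 5
172 = 34*5 + 2
5 = 2*2 + 1
2 = 2*1 + 0
gcd = 1, so a unique solution mod 31342 exists.
Back-substitute for the Bézout coefficients:
1 = 5 − 2·2
1 = −2·172 + 69·5
1 = 69·693 − 278·172
1 = −278·2251 + 903·693
1 = 903·9697 − 3890·2251
1 = −3890·31342 + 12573·9697
So 9697·(12573) ≡ 1 (mod 31342), giving 9697⁻¹ ≡ 12573.
x ≡ 9697⁻¹·805 ≡ 12573·805 ≡ 29141 (mod 31342).

29141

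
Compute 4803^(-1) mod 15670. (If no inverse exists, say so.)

6437

Extended Euclidean algorithm:
15670 = 3·4803 + 1261
4803 = 3·1261 + 1020
1261 = 1·1020 + 241
1020 = 4·241 + 56
241 = 4·56 + 17
56 = 3·17 + 5
17 = 3·5 + 2
5 = 2·2 + 1
2 = 2·1 + 0
gcd = 1, so the inverse exists. Back-substitute:
1 = 5 − 2·2
1 = −2·17 + 7·5
1 = 7·56 − 23·17
1 = −23·241 + 99·56
1 = 99·1020 − 419·241
1 = −419·1261 + 518·1020
1 = 518·4803 − 1973·1261
1 = −1973·15670 + 6437·4803
So 4803·6437 ≡ 1 (mod 15670).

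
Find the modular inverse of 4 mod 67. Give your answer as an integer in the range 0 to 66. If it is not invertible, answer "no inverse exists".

Run Euclid on (67, 4):
67 = 16·4 + 3
4 = 1·3 + 1
3 = 3·1 + 0
Since gcd(4, 67) = 1, back-substitute to write 1 as a combination:
1 = 4 − 3
1 = −67 + 17·4
So 4·17 ≡ 1 (mod 67).

17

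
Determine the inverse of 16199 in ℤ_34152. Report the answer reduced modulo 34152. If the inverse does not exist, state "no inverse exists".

Run Euclid on (34152, 16199):
34152 = 2×16199 + 1754
16199 = 9×1754 + 413
1754 = 4×413 + 102
413 = 4×102 + 5
102 = 20×5 + 2
5 = 2×2 + 1
2 = 2×1 + 0
gcd = 1, so the inverse exists. Back-substitute:
1 = 5 − 2·2
1 = −2·102 + 41·5
1 = 41·413 − 166·102
1 = −166·1754 + 705·413
1 = 705·16199 − 6511·1754
1 = −6511·34152 + 13727·16199
So 16199·13727 ≡ 1 (mod 34152).

13727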